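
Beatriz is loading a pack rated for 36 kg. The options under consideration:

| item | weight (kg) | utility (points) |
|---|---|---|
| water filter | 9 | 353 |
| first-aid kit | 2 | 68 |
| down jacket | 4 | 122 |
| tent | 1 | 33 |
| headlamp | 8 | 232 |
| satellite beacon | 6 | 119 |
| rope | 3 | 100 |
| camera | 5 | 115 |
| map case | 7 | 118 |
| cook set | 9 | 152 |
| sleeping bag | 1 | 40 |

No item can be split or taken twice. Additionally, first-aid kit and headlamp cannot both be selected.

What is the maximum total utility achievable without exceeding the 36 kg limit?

1081

Water filter + down jacket + headlamp + satellite beacon + rope + camera + sleeping bag uses 36 of the 36 kg and totals 1081.
Every other selection either busts 36 kg or breaks a pairing rule or fails to beat 1081.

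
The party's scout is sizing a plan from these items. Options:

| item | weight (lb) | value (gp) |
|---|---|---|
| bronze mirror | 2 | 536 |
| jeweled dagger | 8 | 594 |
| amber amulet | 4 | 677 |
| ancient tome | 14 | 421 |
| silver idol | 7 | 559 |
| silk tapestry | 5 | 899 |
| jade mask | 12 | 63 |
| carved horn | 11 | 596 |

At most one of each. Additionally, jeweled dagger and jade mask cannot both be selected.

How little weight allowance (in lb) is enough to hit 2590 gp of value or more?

18

Minimise lb subject to total value ≥ 2590.
bronze mirror + amber amulet + silver idol + silk tapestry: 2671 value at 18 lb.
Below 18 lb the best achievable stays under 2590.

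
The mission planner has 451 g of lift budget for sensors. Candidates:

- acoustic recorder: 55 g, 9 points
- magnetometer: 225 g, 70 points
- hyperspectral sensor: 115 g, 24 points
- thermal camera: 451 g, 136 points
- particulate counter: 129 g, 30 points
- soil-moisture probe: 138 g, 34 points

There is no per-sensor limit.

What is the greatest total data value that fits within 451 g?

140

Ranking by ratio (data value/g): magnetometer 0.31, thermal camera 0.30, soil-moisture probe 0.25.
Best packing: 2×magnetometer — 450 g, 140 total.
The spare 1 g is too small for any remaining sensor, and no exchange beats 140.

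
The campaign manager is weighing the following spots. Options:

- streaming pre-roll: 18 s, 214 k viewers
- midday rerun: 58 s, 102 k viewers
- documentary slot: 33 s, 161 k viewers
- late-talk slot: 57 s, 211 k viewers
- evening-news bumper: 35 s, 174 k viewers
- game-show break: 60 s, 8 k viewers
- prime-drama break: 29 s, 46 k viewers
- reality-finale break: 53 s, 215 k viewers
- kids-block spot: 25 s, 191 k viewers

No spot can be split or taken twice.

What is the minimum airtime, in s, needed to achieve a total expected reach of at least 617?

Minimise s subject to total expected reach ≥ 617.
streaming pre-roll + reality-finale break + kids-block spot reaches 620 using 96 s.
No combination under 96 s hits 617.

96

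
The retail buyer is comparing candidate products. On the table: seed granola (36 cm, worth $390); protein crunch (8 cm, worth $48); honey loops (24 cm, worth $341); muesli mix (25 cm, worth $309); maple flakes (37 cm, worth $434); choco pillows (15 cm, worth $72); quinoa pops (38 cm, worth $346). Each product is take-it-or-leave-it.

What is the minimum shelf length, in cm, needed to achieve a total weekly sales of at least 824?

73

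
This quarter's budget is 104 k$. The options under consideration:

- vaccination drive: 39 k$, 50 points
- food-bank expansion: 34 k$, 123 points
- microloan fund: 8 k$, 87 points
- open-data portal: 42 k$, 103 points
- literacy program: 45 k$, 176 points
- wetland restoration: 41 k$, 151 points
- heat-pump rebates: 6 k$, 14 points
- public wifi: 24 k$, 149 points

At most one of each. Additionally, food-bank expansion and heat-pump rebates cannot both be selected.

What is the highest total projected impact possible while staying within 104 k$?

Greedy by ratio would take microloan fund + literacy program + heat-pump rebates + public wifi: 83 k$ used, total 426.
Replace microloan fund and heat-pump rebates with food-bank expansion: the trade gains 22 net, giving 448 at 103 k$.

448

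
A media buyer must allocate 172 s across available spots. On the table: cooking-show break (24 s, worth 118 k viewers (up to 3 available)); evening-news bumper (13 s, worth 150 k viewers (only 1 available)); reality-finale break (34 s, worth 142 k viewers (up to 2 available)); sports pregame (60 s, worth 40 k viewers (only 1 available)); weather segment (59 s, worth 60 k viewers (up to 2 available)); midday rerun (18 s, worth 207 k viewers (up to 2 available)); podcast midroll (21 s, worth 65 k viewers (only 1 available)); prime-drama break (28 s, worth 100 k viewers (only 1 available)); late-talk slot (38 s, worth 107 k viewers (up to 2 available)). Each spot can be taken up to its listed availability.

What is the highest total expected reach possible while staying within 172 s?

Ranking by ratio (expected reach/s): evening-news bumper 11.54, midday rerun 11.50, cooking-show break 4.92.
Filling by ratio: 3×cooking-show break + evening-news bumper + reality-finale break + 2×midday rerun for 1060, with 17 s left unused.
Dropping cooking-show break frees 24 s; slotting in reality-finale break (34 s) lifts the total to 1084 at 165 s.
The spare 7 s is too small for any remaining spot, and no exchange beats 1084.

1084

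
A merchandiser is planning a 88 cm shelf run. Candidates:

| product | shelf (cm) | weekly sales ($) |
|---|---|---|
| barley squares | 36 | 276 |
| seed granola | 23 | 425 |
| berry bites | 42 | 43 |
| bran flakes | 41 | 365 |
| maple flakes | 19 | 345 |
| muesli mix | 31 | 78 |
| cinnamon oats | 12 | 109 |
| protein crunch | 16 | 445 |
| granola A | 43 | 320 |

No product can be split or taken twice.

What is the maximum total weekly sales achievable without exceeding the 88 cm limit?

1324

The ratio ordering already packs tightly: seed granola + maple flakes + cinnamon oats + protein crunch, 70 cm, 1324.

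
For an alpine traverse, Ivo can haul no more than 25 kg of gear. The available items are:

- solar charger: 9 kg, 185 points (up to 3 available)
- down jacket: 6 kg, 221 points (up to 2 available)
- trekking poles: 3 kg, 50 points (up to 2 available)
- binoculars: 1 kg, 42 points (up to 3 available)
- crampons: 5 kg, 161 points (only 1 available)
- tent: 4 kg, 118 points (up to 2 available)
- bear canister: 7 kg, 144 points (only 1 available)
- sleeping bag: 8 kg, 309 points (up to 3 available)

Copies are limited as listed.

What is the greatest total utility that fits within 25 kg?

969

Ranking by ratio (utility/kg): binoculars 42.00, sleeping bag 38.62, down jacket 36.83, crampons 32.20.
A density-first pass picks down jacket + 3×binoculars + 2×sleeping bag — 965 at 25 kg.
The 8 kg tied up in down jacket and 2×binoculars is better spent on sleeping bag — total rises to 969 (25 kg).
No other feasible combination exceeds 969.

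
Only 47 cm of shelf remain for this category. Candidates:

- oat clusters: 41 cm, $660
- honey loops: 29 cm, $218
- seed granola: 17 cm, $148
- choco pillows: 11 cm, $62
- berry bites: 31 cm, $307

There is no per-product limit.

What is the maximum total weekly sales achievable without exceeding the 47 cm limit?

660

By weekly sales per cm: oat clusters 16.10, berry bites 9.90, seed granola 8.71, honey loops 7.52 lead.
Taking oat clusters: 41 cm used, 660 in weekly sales.
The spare 6 cm is too small for any remaining product, and no exchange beats 660.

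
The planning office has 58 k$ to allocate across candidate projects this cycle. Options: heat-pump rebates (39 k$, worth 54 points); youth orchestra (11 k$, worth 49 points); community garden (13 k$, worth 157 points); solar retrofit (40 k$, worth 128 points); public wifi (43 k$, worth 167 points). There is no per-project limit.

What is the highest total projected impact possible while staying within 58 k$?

628

The ratio ordering already packs tightly: 4×community garden, 52 k$, 628.
That's the maximum — no swap from here does better than 628.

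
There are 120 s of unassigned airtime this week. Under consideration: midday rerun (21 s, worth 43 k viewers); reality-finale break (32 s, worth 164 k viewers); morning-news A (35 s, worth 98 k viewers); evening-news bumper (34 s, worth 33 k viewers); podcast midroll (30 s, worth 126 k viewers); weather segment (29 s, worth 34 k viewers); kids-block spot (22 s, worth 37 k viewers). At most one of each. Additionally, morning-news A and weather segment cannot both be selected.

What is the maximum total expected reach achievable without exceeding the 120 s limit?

Ranking by ratio (expected reach/s): reality-finale break 5.12, podcast midroll 4.20, morning-news A 2.80, midday rerun 2.05.
Midday rerun + reality-finale break + morning-news A + podcast midroll uses 118 of the 120 s and totals 431.
The spare 2 s is too small for any remaining spot, and no feasible exchange beats 431.

431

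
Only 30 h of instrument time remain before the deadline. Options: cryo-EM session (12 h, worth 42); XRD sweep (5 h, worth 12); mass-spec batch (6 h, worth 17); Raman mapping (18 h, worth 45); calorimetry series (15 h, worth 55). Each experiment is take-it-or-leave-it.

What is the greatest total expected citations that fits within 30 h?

97

Cryo-EM session + calorimetry series uses 27 of the 30 h and totals 97.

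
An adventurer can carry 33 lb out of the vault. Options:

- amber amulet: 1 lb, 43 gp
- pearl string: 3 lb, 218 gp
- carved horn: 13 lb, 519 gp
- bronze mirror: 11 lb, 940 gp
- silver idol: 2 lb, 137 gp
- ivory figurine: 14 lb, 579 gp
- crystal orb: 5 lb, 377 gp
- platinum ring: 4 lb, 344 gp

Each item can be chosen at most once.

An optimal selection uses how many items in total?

4

Optimal total is 2180.
One optimal bundle: carved horn + bronze mirror + crystal orb + platinum ring (33 lb).
Any selection reaching 2180 contains exactly 4 items.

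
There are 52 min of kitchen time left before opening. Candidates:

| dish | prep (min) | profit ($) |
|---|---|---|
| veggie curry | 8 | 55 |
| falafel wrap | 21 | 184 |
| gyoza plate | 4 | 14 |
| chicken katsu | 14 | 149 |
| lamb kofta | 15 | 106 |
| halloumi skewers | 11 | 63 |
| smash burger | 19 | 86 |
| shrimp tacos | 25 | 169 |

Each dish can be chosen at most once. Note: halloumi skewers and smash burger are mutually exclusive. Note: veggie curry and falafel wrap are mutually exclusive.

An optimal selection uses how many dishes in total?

Optimal total is 439.
One optimal bundle: falafel wrap + chicken katsu + lamb kofta (50 min).
Any selection reaching 439 contains exactly 3 dishes.

3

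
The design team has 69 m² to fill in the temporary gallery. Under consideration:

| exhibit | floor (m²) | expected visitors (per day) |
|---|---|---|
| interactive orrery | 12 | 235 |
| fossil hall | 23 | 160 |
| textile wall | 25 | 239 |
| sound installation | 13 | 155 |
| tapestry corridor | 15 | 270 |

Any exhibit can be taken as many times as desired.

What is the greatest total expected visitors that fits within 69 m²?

The ratio heuristic lands on 5×interactive orrery (1175) but leaves 9 m² idle.
Replace 3×interactive orrery with 3×tapestry corridor: the trade gains 105 net, giving 1280 at 69 m².
Every other selection either busts 69 m² or fails to beat 1280.

1280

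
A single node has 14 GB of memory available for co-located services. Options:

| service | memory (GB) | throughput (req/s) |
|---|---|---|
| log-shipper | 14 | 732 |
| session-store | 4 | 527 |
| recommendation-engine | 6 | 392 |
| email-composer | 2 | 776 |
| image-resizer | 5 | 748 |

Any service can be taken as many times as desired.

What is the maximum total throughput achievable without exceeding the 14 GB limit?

5432

Taking 7×email-composer: 14 GB used, 5432 in throughput.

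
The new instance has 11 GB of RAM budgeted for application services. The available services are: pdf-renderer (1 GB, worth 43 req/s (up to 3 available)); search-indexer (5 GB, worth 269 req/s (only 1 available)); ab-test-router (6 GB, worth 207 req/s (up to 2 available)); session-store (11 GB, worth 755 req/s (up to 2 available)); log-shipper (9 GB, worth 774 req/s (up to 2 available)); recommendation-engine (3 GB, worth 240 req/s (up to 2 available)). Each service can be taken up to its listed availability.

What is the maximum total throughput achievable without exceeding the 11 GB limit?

860

Best packing: 2×pdf-renderer + log-shipper — 11 GB, 860 total.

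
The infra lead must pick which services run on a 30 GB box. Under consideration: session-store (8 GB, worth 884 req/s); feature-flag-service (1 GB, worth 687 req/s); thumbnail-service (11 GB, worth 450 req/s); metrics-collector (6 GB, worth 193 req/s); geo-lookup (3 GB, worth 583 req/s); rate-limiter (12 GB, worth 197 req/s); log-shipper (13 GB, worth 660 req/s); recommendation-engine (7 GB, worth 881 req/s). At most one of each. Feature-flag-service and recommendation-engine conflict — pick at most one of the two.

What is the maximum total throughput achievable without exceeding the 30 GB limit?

2814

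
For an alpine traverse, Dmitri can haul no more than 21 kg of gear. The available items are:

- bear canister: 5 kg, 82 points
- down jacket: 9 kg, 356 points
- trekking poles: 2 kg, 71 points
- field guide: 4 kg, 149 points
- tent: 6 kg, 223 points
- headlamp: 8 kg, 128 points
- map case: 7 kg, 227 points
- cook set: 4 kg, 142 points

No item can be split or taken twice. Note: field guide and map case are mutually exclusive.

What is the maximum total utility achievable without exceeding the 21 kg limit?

799

Taking down jacket + trekking poles + field guide + tent: 21 kg used, 799 in utility.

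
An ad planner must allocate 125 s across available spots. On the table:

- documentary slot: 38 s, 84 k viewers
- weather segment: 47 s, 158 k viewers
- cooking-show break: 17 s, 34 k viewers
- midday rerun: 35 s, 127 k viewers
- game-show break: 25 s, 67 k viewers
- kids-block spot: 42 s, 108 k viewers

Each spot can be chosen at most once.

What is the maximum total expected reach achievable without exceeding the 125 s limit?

393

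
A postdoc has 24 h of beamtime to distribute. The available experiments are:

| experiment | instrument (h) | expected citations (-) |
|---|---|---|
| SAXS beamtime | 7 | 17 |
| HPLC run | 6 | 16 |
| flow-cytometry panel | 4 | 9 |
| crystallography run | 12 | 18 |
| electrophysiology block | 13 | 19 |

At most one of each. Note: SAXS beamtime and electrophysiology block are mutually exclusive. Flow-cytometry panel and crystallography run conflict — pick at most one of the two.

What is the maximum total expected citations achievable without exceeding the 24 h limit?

The ratio heuristic lands on SAXS beamtime + HPLC run + flow-cytometry panel (42) but leaves 7 h idle.
Replace SAXS beamtime with electrophysiology block: the trade gains 2 net, giving 44 at 23 h.
An exhaustive check of the 32 subsets confirms 44.

44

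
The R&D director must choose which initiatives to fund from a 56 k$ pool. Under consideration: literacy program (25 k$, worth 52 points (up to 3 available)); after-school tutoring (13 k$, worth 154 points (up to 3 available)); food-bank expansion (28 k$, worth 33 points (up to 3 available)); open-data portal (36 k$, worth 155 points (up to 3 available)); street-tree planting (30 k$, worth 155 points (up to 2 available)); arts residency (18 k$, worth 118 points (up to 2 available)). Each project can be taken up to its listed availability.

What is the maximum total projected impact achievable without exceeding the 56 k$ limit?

Ranking by ratio (projected impact/k$): after-school tutoring 11.85, arts residency 6.56, street-tree planting 5.17, open-data portal 4.31.
A density-first pass picks 3×after-school tutoring — 462 at 39 k$.
Dropping after-school tutoring frees 13 k$; slotting in street-tree planting (30 k$) lifts the total to 463 at 56 k$.
No other feasible combination exceeds 463.

463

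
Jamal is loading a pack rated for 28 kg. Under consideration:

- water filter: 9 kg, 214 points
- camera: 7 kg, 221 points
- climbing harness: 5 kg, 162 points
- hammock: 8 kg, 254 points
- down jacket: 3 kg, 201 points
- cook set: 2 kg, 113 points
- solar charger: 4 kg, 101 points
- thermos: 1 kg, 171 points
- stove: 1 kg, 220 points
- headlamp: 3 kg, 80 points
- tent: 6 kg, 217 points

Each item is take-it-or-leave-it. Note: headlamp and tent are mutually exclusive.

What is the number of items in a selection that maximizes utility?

The maximum utility within 28 kg is 1397.
For example camera + hammock + down jacket + cook set + thermos + stove + tent achieves it, using 28 kg.
Any selection reaching 1397 contains exactly 7 items.

7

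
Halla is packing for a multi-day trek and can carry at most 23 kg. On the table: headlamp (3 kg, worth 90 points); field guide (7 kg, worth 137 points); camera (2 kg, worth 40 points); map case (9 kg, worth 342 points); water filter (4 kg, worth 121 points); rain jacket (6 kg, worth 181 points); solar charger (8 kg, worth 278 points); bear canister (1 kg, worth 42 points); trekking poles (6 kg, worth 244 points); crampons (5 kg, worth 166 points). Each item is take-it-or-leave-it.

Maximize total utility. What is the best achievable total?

864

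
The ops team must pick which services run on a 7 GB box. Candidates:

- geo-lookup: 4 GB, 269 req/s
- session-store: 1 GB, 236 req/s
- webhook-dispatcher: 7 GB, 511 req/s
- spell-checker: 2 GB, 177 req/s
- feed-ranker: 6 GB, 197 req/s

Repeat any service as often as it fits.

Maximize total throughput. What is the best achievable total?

Best packing: 7×session-store — 7 GB, 1652 total.

1652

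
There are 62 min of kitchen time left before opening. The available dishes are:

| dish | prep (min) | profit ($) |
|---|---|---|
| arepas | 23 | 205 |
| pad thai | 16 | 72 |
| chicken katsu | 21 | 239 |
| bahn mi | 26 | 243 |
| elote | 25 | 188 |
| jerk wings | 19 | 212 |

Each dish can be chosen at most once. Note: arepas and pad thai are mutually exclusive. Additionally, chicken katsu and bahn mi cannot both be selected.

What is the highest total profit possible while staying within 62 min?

527

Filling by ratio: pad thai + chicken katsu + jerk wings for 523, with 6 min left unused.
The 21 min tied up in chicken katsu is better spent on bahn mi — total rises to 527 (61 min).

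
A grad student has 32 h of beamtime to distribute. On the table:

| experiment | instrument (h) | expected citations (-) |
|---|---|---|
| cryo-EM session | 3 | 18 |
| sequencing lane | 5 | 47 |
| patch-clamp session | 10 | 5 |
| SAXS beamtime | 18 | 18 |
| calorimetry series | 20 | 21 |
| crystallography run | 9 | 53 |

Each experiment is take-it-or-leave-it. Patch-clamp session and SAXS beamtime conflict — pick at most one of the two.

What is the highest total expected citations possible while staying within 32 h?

123

Best packing: cryo-EM session + sequencing lane + patch-clamp session + crystallography run — 27 h, 123 total.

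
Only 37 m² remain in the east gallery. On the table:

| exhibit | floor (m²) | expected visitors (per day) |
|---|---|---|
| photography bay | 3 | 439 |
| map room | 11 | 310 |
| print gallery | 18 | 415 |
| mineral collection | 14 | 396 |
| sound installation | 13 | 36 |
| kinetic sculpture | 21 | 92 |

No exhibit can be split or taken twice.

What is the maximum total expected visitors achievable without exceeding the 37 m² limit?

1250

Density check — photography bay 146.33, mineral collection 28.29, map room 28.18 are the best per m².
Taking the top-ratio exhibits first gives photography bay + map room + mineral collection for 1145 (28 m²).
Replace map room with print gallery: the trade gains 105 net, giving 1250 at 35 m².
The spare 2 m² is too small for any remaining exhibit, and no exchange beats 1250.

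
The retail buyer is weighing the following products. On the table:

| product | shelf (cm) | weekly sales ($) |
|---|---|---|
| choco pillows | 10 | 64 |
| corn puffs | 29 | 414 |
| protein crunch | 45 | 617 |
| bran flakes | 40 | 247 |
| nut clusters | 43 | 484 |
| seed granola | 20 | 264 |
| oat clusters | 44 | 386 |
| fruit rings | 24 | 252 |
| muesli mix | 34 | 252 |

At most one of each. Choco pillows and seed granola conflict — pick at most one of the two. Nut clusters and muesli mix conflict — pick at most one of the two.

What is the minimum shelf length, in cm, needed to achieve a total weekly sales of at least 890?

Minimise cm subject to total weekly sales ≥ 890.
Taking corn puffs + nut clusters gives 898 (≥ 890) for 72 cm.
No combination under 72 cm hits 890.

72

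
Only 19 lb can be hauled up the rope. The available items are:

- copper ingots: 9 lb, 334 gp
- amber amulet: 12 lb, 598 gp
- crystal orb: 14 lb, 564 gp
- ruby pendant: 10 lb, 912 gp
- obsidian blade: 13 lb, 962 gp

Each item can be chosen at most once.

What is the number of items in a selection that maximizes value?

2

Optimal total is 1246.
For example copper ingots + ruby pendant achieves it, using 19 lb.
All optima have 2 items.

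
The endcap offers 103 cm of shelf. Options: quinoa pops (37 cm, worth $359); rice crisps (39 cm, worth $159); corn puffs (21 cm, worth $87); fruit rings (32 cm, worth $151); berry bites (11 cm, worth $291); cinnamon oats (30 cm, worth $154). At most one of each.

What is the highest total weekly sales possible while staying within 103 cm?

By weekly sales per cm: berry bites 26.45, quinoa pops 9.70, cinnamon oats 5.13, fruit rings 4.72 lead.
Best packing: quinoa pops + corn puffs + berry bites + cinnamon oats — 99 cm, 891 total.

891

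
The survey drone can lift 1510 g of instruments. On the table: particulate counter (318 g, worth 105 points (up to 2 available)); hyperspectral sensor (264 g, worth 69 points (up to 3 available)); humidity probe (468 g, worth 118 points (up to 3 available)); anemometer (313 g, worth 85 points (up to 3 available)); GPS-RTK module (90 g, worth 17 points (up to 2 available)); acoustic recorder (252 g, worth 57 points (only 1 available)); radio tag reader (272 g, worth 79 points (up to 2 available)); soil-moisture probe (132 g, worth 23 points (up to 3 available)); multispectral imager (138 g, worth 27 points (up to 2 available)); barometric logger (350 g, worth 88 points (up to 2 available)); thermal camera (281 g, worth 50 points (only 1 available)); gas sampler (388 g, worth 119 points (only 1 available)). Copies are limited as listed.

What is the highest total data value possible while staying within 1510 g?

453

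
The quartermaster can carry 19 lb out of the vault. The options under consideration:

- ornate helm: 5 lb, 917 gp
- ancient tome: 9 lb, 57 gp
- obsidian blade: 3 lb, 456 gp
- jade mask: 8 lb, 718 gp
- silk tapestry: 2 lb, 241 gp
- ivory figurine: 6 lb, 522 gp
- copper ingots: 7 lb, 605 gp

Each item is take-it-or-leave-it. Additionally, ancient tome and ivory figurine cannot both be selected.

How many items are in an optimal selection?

4

Best achievable value is 2332.
For example ornate helm + obsidian blade + jade mask + silk tapestry achieves it, using 18 lb.
Any selection reaching 2332 contains exactly 4 items.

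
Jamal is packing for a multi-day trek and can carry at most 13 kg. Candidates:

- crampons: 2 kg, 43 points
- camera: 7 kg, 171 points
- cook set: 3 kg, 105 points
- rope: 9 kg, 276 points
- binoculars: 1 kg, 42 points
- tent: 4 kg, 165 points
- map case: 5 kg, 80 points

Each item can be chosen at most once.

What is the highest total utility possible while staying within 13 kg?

Ranking by ratio (utility/kg): binoculars 42.00, tent 41.25, cook set 35.00, rope 30.67.
The ratio heuristic lands on crampons + cook set + binoculars + tent (355) but leaves 3 kg idle.
The 6 kg tied up in crampons and cook set and binoculars is better spent on rope — total rises to 441 (13 kg).
Every other selection either busts 13 kg or fails to beat 441.

441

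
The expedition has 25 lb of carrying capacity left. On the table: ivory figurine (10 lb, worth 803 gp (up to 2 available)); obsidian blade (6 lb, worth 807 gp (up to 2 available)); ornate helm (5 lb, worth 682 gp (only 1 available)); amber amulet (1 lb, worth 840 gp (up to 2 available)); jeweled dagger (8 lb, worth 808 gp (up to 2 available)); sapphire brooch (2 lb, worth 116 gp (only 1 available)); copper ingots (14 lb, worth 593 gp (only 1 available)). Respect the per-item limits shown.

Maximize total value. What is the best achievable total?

4218

Filling by ratio: 2×obsidian blade + ornate helm + 2×amber amulet + sapphire brooch for 4092, with 4 lb left unused.
Replace ornate helm with jeweled dagger: the trade gains 126 net, giving 4218 at 24 lb.
The spare 1 lb is too small for any remaining item, and no exchange beats 4218.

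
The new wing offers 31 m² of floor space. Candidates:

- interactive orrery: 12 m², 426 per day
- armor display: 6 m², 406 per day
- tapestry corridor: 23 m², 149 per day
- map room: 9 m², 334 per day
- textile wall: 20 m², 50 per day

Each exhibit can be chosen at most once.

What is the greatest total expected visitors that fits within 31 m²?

1166

By expected visitors per m²: armor display 67.67, map room 37.11, interactive orrery 35.50 lead.
Interactive orrery + armor display + map room uses 27 of the 31 m² and totals 1166.
Nothing else within 31 m² beats 1166.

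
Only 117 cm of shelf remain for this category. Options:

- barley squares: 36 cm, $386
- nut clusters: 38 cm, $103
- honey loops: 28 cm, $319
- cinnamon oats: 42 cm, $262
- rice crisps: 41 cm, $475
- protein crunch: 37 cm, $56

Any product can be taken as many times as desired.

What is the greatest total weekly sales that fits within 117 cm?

Density check — rice crisps 11.59, honey loops 11.39, barley squares 10.72, cinnamon oats 6.24 are the best per cm.
A density-first pass picks honey loops + 2×rice crisps — 1269 at 110 cm.
Replace 2×rice crisps with 3×honey loops: the trade gains 7 net, giving 1276 at 112 cm.
No other feasible combination exceeds 1276.

1276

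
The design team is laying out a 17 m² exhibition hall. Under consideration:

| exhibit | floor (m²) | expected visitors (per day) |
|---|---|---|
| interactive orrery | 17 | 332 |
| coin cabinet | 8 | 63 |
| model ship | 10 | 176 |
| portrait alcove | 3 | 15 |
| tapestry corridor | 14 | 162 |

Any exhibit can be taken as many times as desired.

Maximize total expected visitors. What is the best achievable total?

Taking interactive orrery: 17 m² used, 332 in expected visitors.

332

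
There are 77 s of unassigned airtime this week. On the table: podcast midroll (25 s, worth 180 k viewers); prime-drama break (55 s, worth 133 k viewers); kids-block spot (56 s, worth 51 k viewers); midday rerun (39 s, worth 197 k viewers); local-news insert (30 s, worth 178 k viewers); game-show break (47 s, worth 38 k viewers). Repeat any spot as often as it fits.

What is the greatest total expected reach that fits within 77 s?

Best packing: 3×podcast midroll — 75 s, 540 total.
No other feasible combination exceeds 540.

540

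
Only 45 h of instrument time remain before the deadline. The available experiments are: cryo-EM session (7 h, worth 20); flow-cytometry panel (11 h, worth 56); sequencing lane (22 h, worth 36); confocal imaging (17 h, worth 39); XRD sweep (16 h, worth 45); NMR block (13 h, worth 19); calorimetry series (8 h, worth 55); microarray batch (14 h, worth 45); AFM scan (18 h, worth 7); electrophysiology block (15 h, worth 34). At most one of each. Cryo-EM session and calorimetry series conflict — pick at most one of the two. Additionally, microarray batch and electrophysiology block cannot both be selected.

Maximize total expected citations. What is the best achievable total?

156

Ranking by ratio (expected citations/h): calorimetry series 6.88, flow-cytometry panel 5.09, microarray batch 3.21, cryo-EM session 2.86.
Taking flow-cytometry panel + XRD sweep + calorimetry series: 35 h used, 156 in expected citations.
Flow-cytometry panel + calorimetry series + microarray batch (33 h) also reaches 156 — a tie, but nothing goes higher.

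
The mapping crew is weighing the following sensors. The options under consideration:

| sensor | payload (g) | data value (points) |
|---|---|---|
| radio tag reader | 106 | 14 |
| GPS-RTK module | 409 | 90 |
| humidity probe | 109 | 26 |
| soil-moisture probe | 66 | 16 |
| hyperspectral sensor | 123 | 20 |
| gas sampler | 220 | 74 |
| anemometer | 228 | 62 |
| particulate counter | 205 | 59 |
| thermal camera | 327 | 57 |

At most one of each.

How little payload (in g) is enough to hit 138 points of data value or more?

491

Need the lightest bundle worth ≥ 138.
soil-moisture probe + gas sampler + particulate counter reaches 149 using 491 g.
No combination under 491 g hits 138.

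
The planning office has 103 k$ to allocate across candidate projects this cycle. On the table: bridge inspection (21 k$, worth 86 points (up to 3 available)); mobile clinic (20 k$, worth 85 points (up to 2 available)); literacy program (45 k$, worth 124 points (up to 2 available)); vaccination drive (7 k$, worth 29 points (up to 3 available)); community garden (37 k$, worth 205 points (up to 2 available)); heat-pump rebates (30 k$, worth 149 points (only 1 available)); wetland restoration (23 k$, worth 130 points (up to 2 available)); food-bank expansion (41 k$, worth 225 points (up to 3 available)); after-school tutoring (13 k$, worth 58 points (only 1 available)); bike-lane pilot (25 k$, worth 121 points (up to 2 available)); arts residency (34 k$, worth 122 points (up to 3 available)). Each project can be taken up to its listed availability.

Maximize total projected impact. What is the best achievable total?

Taking the top-ratio projects first gives vaccination drive + community garden + 2×wetland restoration + after-school tutoring for 552 (103 k$).
Replace vaccination drive and wetland restoration and after-school tutoring with food-bank expansion: the trade gains 8 net, giving 560 at 101 k$.

560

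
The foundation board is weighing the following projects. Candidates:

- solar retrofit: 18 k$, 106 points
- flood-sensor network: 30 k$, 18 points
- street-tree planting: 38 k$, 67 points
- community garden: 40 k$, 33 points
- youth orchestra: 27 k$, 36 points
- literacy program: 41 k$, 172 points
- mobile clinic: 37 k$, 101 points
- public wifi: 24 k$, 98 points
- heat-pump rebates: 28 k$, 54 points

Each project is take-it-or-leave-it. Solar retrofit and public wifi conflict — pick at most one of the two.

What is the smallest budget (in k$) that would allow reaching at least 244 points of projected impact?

59

Need the lightest bundle worth ≥ 244.
Taking solar retrofit + literacy program gives 278 (≥ 244) for 59 k$.
Any bundle with less than 59 k$ falls short of 244.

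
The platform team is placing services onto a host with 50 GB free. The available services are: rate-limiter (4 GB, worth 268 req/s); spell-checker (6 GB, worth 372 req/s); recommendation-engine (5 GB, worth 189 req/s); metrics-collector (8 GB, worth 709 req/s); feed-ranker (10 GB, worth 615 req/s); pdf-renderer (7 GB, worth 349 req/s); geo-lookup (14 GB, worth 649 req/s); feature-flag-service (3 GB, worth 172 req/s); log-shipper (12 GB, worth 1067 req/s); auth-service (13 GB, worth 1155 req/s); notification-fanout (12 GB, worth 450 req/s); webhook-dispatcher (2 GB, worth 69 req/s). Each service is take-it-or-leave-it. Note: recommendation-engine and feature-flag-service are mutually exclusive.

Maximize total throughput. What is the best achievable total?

3986

By throughput per GB: log-shipper 88.92, auth-service 88.85, metrics-collector 88.62, rate-limiter 67.00 lead.
Greedy by ratio would take rate-limiter + spell-checker + metrics-collector + feature-flag-service + log-shipper + auth-service + webhook-dispatcher: 48 GB used, total 3812.
Replace spell-checker and webhook-dispatcher with feed-ranker: the trade gains 174 net, giving 3986 at 50 GB.
Next best is rate-limiter + spell-checker + metrics-collector + pdf-renderer + log-shipper + auth-service at 3920 (50 GB) — short by 66.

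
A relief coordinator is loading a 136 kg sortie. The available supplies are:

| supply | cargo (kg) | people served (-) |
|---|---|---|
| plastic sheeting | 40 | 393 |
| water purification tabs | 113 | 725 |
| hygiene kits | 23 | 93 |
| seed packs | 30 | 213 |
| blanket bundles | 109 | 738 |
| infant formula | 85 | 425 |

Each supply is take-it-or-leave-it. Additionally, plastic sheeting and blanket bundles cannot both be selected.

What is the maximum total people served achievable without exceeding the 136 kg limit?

Greedy by ratio would take plastic sheeting + hygiene kits + seed packs: 93 kg used, total 699.
Replace plastic sheeting and seed packs with blanket bundles: the trade gains 132 net, giving 831 at 132 kg.
An exhaustive check of the 64 subsets confirms 831.

831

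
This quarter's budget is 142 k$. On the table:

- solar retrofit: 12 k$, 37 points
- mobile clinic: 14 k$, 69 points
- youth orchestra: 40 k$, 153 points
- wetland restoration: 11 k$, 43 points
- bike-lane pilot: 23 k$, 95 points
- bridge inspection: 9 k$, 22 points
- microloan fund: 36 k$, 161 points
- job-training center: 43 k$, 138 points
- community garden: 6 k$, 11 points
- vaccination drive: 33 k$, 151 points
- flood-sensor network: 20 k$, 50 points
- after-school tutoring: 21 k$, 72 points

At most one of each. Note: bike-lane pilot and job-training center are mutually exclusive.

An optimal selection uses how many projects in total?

6

The maximum projected impact within 142 k$ is 591.
mobile clinic + wetland restoration + bike-lane pilot + microloan fund + vaccination drive + after-school tutoring hits 591 at 138 k$.
Every optimal selection uses 6 projects.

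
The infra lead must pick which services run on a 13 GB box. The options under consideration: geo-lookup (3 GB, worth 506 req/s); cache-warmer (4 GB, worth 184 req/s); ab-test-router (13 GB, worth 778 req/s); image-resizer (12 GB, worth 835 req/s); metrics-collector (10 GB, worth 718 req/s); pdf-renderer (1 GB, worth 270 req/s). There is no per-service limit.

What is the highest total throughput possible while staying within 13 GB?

By throughput per GB: pdf-renderer 270.00, geo-lookup 168.67, metrics-collector 71.80, image-resizer 69.58 lead.
The ratio ordering already packs tightly: 13×pdf-renderer, 13 GB, 3510.

3510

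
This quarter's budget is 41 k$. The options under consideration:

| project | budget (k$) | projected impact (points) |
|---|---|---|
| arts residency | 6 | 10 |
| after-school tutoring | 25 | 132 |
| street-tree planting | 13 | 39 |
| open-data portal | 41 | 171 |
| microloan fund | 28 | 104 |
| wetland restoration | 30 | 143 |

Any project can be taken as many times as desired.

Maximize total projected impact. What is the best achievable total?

171

By projected impact per k$: after-school tutoring 5.28, wetland restoration 4.77, open-data portal 4.17 lead.
Taking after-school tutoring + street-tree planting: 38 k$ used, 171 in projected impact.
No other feasible combination exceeds 171.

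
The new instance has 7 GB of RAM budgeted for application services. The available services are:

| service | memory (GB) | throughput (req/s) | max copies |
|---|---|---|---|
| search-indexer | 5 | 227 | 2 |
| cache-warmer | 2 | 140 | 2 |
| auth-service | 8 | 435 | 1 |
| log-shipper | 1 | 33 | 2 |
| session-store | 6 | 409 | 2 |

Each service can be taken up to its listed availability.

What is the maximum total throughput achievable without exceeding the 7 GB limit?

442

Filling by ratio: 2×cache-warmer + 2×log-shipper for 346, with 1 GB left unused.
Replace 2×cache-warmer and log-shipper with session-store: the trade gains 96 net, giving 442 at 7 GB.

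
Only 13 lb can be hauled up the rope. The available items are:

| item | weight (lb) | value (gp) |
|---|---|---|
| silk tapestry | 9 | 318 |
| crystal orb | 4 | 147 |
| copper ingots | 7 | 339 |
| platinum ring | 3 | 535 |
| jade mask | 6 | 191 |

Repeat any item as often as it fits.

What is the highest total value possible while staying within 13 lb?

2140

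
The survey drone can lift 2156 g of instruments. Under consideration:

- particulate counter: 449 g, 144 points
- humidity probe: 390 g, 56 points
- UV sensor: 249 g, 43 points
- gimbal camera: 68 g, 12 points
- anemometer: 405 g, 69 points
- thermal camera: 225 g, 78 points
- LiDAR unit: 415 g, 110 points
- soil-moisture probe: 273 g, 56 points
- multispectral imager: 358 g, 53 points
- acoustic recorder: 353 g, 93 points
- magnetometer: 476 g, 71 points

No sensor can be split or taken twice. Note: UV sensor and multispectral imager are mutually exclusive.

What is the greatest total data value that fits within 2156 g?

550

A density-first pass picks particulate counter + UV sensor + gimbal camera + thermal camera + LiDAR unit + soil-moisture probe + acoustic recorder — 536 at 2032 g.
Dropping UV sensor and gimbal camera frees 317 g; slotting in anemometer (405 g) lifts the total to 550 at 2120 g.
Next best is particulate counter + gimbal camera + thermal camera + LiDAR unit + soil-moisture probe + multispectral imager + acoustic recorder at 546 (2141 g) — short by 4.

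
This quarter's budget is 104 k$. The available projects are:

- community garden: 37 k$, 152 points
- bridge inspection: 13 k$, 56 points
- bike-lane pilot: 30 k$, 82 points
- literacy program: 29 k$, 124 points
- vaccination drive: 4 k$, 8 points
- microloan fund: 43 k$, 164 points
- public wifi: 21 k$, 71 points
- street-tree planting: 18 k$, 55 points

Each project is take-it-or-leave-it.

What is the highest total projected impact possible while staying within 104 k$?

411

Best packing: community garden + bridge inspection + literacy program + vaccination drive + public wifi — 104 k$, 411 total.
No other feasible combination exceeds 411.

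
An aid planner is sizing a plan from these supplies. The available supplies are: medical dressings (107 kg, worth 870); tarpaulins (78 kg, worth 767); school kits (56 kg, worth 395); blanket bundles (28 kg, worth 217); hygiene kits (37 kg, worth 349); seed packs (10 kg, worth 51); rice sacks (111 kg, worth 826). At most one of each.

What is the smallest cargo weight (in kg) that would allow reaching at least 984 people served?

Need the lightest bundle worth ≥ 984.
tarpaulins + blanket bundles: 984 people served at 106 kg.
Below 106 kg the best achievable stays under 984.

106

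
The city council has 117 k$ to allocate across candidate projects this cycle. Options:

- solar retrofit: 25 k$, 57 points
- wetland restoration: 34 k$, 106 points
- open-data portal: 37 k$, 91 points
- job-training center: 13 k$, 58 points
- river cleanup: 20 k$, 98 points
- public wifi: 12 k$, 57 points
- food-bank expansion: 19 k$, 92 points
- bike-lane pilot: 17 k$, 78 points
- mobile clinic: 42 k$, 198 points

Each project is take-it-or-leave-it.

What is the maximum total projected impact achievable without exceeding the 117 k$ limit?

524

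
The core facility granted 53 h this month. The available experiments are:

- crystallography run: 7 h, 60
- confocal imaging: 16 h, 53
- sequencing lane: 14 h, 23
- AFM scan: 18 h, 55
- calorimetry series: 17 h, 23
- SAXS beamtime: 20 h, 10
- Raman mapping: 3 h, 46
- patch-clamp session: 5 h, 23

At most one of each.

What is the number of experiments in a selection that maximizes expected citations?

5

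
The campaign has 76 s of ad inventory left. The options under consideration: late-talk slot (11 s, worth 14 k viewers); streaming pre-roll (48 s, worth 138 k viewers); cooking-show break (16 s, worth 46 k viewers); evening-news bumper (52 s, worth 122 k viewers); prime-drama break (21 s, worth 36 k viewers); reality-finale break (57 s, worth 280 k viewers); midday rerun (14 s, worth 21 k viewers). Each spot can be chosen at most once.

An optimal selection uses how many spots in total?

2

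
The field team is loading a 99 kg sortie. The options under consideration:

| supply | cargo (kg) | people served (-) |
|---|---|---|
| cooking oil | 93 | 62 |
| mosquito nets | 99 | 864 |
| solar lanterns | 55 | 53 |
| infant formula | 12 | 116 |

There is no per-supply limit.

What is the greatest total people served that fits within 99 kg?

Taking 8×infant formula: 96 kg used, 928 in people served.

928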